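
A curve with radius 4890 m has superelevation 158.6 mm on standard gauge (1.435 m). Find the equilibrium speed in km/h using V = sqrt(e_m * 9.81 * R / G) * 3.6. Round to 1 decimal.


Convert cant: e = 158.6 mm = 0.1586 m
V_ms = sqrt(0.1586 * 9.81 * 4890 / 1.435)
V_ms = sqrt(5301.870899) = 72.8139 m/s
V = 72.8139 * 3.6 = 262.1 km/h

262.1


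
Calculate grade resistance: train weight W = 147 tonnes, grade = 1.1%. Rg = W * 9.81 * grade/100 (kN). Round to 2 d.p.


Rg = W * 9.81 * grade / 100
Rg = 147 * 9.81 * 1.1 / 100
Rg = 1442.07 * 0.011
Rg = 15.86 kN

15.86


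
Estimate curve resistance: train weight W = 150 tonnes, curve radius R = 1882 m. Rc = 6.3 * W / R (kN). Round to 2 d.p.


Rc = 6.3 * W / R
Rc = 6.3 * 150 / 1882
Rc = 945.0 / 1882
Rc = 0.50 kN

0.50


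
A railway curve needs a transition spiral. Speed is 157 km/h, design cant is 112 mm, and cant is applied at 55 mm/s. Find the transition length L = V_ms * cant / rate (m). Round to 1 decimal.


Convert speed: V = 157 / 3.6 = 43.6111 m/s
L = 43.6111 * 112 / 55
L = 4884.4444 / 55
L = 88.8 m

88.8


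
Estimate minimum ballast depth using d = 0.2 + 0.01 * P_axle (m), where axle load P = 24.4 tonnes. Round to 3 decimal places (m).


d = 0.2 + 0.01 * 24.4
d = 0.2 + 0.244
d = 0.444 m

0.444


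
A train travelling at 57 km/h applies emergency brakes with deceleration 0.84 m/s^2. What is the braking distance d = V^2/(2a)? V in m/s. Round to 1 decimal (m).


Convert speed: V = 57 / 3.6 = 15.8333 m/s
V^2 = 250.6944
d = 250.6944 / (2 * 0.84)
d = 250.6944 / 1.68
d = 149.2 m

149.2


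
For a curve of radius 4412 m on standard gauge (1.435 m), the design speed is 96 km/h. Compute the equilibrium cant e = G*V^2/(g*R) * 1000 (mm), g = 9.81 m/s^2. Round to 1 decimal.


Convert speed: V = 96 / 3.6 = 26.6667 m/s
Apply formula: e = 1.435 * 26.6667^2 / (9.81 * 4412)
e = 1.435 * 711.1111 / 43281.72
e = 0.023577 m = 23.6 mm

23.6


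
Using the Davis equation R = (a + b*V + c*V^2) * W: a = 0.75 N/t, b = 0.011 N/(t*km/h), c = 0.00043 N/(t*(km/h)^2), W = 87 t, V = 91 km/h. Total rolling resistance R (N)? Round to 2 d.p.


b*V = 0.011 * 91 = 1.001
c*V^2 = 0.00043 * 8281 = 3.56083
R_per_t = 0.75 + 1.001 + 3.56083 = 5.31183 N/t
R_total = 5.31183 * 87 = 462.13 N

462.13


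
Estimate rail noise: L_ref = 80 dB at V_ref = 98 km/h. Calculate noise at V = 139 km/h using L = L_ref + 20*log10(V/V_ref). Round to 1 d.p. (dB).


V/V_ref = 139 / 98 = 1.418367
log10(1.418367) = 0.151789
20 * 0.151789 = 3.0358
L = 80 + 3.0358 = 83.0 dB

83.0


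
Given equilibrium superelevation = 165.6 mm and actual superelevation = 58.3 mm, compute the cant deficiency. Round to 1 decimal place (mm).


Cant deficiency = equilibrium cant - actual cant
CD = 165.6 - 58.3
CD = 107.3 mm

107.3


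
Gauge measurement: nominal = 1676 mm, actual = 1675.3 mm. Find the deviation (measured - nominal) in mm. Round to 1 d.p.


Deviation = measured - nominal
Deviation = 1675.3 - 1676
Deviation = -0.7 mm

-0.7


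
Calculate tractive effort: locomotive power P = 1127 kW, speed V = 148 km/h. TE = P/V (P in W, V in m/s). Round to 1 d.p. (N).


Convert: P = 1127 kW = 1127000 W
V = 148 / 3.6 = 41.1111 m/s
TE = 1127000 / 41.1111
TE = 27413.5 N

27413.5


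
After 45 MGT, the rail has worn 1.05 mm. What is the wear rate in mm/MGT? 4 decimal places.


Wear rate = total wear / cumulative tonnage
Rate = 1.05 / 45
Rate = 0.0233 mm/MGT

0.0233


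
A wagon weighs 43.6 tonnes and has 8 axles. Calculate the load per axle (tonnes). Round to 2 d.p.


Load per axle = total weight / number of axles
Load = 43.6 / 8
Load = 5.45 tonnes

5.45


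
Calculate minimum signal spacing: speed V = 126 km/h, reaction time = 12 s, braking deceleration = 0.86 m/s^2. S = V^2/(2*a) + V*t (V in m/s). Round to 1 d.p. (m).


V = 126 / 3.6 = 35.0 m/s
Braking distance = 35.0^2 / (2*0.86) = 712.2093 m
Sighting distance = 35.0 * 12 = 420.0 m
S = 712.2093 + 420.0 = 1132.2 m

1132.2


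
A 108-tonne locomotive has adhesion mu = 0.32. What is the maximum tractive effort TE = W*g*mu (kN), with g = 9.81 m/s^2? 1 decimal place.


TE_max = W * g * mu
TE_max = 108 * 9.81 * 0.32
TE_max = 1059.48 * 0.32
TE_max = 339.0 kN

339.0


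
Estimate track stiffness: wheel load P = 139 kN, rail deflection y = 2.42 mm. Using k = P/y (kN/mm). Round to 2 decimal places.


Track stiffness k = P / y
k = 139 / 2.42
k = 57.44 kN/mm

57.44


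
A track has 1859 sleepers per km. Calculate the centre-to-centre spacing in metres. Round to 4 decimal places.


Spacing = 1000 m / number of sleepers
Spacing = 1000 / 1859
Spacing = 0.5379 m

0.5379


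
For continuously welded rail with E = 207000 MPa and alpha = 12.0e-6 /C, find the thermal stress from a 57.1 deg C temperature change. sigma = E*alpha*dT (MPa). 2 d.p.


sigma = E * alpha * dT
sigma = 207000 * 12.0e-6 * 57.1
sigma = 2.484 * 57.1
sigma = 141.84 MPa

141.84


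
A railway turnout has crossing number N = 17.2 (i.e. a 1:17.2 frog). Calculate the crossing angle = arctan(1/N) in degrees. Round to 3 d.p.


1/N = 1/17.2 = 0.05814
angle = arctan(0.05814) = 0.058074 rad
angle = 0.058074 * 180/pi = 3.327 degrees

3.327


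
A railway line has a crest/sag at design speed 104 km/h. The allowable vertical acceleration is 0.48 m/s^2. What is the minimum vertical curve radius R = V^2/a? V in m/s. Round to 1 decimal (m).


Convert speed: V = 104 / 3.6 = 28.8889 m/s
V^2 = 834.5679 m^2/s^2
R_v = 834.5679 / 0.48
R_v = 1738.7 m

1738.7


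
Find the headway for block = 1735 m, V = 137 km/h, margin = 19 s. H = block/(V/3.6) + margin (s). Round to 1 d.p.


V = 137 / 3.6 = 38.0556 m/s
Block traversal time = 1735 / 38.0556 = 45.5912 s
Headway = 45.5912 + 19
Headway = 64.6 s

64.6


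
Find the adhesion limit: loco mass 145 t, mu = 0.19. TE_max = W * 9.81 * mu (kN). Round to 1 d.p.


TE_max = W * g * mu
TE_max = 145 * 9.81 * 0.19
TE_max = 1422.45 * 0.19
TE_max = 270.3 kN

270.3


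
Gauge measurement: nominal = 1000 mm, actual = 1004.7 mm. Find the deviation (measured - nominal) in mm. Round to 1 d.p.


Deviation = measured - nominal
Deviation = 1004.7 - 1000
Deviation = 4.7 mm

4.7


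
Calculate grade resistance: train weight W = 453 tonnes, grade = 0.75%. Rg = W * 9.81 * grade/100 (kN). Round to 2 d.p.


Rg = W * 9.81 * grade / 100
Rg = 453 * 9.81 * 0.75 / 100
Rg = 4443.93 * 0.0075
Rg = 33.33 kN

33.33


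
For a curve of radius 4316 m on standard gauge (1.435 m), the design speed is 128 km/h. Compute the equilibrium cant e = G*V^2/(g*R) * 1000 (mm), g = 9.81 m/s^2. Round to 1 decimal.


Convert speed: V = 128 / 3.6 = 35.5556 m/s
Apply formula: e = 1.435 * 35.5556^2 / (9.81 * 4316)
e = 1.435 * 1264.1975 / 42339.96
e = 0.042847 m = 42.8 mm

42.8


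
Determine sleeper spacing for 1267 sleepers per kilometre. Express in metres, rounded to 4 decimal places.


Spacing = 1000 m / number of sleepers
Spacing = 1000 / 1267
Spacing = 0.7893 m

0.7893


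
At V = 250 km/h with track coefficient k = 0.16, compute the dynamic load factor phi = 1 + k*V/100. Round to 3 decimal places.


phi = 1 + k * V / 100
phi = 1 + 0.16 * 250 / 100
phi = 1 + 0.4
phi = 1.400

1.400


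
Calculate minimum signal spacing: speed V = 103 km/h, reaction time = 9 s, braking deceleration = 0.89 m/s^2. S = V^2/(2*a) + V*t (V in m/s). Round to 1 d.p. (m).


V = 103 / 3.6 = 28.6111 m/s
Braking distance = 28.6111^2 / (2*0.89) = 459.8852 m
Sighting distance = 28.6111 * 9 = 257.5 m
S = 459.8852 + 257.5 = 717.4 m

717.4


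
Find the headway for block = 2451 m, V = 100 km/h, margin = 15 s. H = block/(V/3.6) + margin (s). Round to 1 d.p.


V = 100 / 3.6 = 27.7778 m/s
Block traversal time = 2451 / 27.7778 = 88.236 s
Headway = 88.236 + 15
Headway = 103.2 s

103.2


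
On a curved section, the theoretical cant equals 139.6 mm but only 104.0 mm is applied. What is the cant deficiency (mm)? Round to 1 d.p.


Cant deficiency = equilibrium cant - actual cant
CD = 139.6 - 104.0
CD = 35.6 mm

35.6


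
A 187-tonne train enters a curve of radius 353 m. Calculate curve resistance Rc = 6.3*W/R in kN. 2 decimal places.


Rc = 6.3 * W / R
Rc = 6.3 * 187 / 353
Rc = 1178.1 / 353
Rc = 3.34 kN

3.34


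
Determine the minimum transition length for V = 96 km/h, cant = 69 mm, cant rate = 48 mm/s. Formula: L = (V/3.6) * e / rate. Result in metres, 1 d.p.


Convert speed: V = 96 / 3.6 = 26.6667 m/s
L = 26.6667 * 69 / 48
L = 1840.0 / 48
L = 38.3 m

38.3


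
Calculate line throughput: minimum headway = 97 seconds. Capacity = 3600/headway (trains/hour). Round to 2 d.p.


Capacity = 3600 / headway
Capacity = 3600 / 97
Capacity = 37.11 trains/hour

37.11


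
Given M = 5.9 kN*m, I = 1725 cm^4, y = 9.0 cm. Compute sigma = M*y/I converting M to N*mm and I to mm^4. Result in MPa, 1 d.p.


Convert units:
M = 5.9 kN*m = 5900000 N*mm
y = 9.0 cm = 90 mm
I = 1725 cm^4 = 17250000 mm^4
sigma = 5900000 * 90 / 17250000
sigma = 30.8 MPa

30.8


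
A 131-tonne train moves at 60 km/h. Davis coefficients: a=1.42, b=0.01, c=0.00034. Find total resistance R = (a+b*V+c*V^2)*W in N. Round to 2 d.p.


b*V = 0.01 * 60 = 0.6
c*V^2 = 0.00034 * 3600 = 1.224
R_per_t = 1.42 + 0.6 + 1.224 = 3.244 N/t
R_total = 3.244 * 131 = 424.96 N

424.96


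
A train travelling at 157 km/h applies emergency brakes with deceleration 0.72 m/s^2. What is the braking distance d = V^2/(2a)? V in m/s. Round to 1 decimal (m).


Convert speed: V = 157 / 3.6 = 43.6111 m/s
V^2 = 1901.929
d = 1901.929 / (2 * 0.72)
d = 1901.929 / 1.44
d = 1320.8 m

1320.8


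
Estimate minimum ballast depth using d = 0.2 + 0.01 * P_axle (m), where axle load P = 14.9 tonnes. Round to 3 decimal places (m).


d = 0.2 + 0.01 * 14.9
d = 0.2 + 0.149
d = 0.349 m

0.349


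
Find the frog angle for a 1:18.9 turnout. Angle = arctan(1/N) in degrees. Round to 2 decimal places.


1/N = 1/18.9 = 0.05291
angle = arctan(0.05291) = 0.052861 rad
angle = 0.052861 * 180/pi = 3.03 degrees

3.03


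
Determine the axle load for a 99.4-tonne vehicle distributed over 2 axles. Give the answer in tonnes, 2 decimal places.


Load per axle = total weight / number of axles
Load = 99.4 / 2
Load = 49.70 tonnes

49.70


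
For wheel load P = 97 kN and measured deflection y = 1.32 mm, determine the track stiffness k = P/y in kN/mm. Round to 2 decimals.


Track stiffness k = P / y
k = 97 / 1.32
k = 73.48 kN/mm

73.48


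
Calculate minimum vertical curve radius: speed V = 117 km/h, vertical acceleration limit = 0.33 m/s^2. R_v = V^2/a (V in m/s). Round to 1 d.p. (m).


Convert speed: V = 117 / 3.6 = 32.5 m/s
V^2 = 1056.25 m^2/s^2
R_v = 1056.25 / 0.33
R_v = 3200.8 m

3200.8


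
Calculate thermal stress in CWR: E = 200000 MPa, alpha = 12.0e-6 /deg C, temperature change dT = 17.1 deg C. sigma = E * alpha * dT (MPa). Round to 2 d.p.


sigma = E * alpha * dT
sigma = 200000 * 12.0e-6 * 17.1
sigma = 2.4 * 17.1
sigma = 41.04 MPa

41.04


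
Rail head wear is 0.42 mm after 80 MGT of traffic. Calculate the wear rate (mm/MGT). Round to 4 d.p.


Wear rate = total wear / cumulative tonnage
Rate = 0.42 / 80
Rate = 0.0053 mm/MGT

0.0053


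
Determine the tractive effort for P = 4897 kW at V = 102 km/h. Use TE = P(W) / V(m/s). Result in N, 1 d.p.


Convert: P = 4897 kW = 4897000 W
V = 102 / 3.6 = 28.3333 m/s
TE = 4897000 / 28.3333
TE = 172835.3 N

172835.3


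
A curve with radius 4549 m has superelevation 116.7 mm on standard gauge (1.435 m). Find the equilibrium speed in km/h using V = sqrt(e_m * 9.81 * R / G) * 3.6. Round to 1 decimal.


Convert cant: e = 116.7 mm = 0.1167 m
V_ms = sqrt(0.1167 * 9.81 * 4549 / 1.435)
V_ms = sqrt(3629.141479) = 60.2424 m/s
V = 60.2424 * 3.6 = 216.9 km/h

216.9


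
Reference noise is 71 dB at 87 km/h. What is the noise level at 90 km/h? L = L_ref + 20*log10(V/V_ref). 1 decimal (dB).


V/V_ref = 90 / 87 = 1.034483
log10(1.034483) = 0.014723
20 * 0.014723 = 0.2945
L = 71 + 0.2945 = 71.3 dB

71.3


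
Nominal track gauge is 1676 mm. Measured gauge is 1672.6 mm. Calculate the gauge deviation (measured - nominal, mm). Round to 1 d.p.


Deviation = measured - nominal
Deviation = 1672.6 - 1676
Deviation = -3.4 mm

-3.4


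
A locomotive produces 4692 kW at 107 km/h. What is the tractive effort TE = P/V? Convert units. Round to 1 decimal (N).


Convert: P = 4692 kW = 4692000 W
V = 107 / 3.6 = 29.7222 m/s
TE = 4692000 / 29.7222
TE = 157861.7 N

157861.7


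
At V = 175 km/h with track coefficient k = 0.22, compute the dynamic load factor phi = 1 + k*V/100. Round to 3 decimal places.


phi = 1 + k * V / 100
phi = 1 + 0.22 * 175 / 100
phi = 1 + 0.385
phi = 1.385

1.385


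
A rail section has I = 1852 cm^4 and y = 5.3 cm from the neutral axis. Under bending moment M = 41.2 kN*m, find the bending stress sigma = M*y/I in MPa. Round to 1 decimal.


Convert units:
M = 41.2 kN*m = 41200000 N*mm
y = 5.3 cm = 53 mm
I = 1852 cm^4 = 18520000 mm^4
sigma = 41200000 * 53 / 18520000
sigma = 117.9 MPa

117.9


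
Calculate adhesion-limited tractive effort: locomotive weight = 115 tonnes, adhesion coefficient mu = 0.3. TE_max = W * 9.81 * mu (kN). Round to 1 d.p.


TE_max = W * g * mu
TE_max = 115 * 9.81 * 0.3
TE_max = 1128.15 * 0.3
TE_max = 338.4 kN

338.4


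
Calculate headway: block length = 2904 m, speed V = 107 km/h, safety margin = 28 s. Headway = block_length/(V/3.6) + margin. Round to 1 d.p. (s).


V = 107 / 3.6 = 29.7222 m/s
Block traversal time = 2904 / 29.7222 = 97.7047 s
Headway = 97.7047 + 28
Headway = 125.7 s

125.7


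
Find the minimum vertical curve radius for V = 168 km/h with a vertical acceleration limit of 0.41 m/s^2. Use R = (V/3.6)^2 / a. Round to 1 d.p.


Convert speed: V = 168 / 3.6 = 46.6667 m/s
V^2 = 2177.7778 m^2/s^2
R_v = 2177.7778 / 0.41
R_v = 5311.7 m

5311.7


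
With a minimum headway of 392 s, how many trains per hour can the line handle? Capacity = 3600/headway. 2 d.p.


Capacity = 3600 / headway
Capacity = 3600 / 392
Capacity = 9.18 trains/hour

9.18


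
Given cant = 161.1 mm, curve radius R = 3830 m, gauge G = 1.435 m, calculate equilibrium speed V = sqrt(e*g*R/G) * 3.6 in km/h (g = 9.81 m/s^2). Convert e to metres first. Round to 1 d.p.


Convert cant: e = 161.1 mm = 0.1611 m
V_ms = sqrt(0.1611 * 9.81 * 3830 / 1.435)
V_ms = sqrt(4218.047059) = 64.9465 m/s
V = 64.9465 * 3.6 = 233.8 km/h

233.8


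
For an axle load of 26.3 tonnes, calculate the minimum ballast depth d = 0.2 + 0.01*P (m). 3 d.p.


d = 0.2 + 0.01 * 26.3
d = 0.2 + 0.263
d = 0.463 m

0.463


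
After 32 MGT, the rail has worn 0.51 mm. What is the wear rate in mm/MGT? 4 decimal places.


Wear rate = total wear / cumulative tonnage
Rate = 0.51 / 32
Rate = 0.0159 mm/MGT

0.0159


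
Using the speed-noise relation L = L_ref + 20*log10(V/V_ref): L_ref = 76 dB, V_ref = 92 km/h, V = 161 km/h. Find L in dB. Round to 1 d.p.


V/V_ref = 161 / 92 = 1.75
log10(1.75) = 0.243038
20 * 0.243038 = 4.8608
L = 76 + 4.8608 = 80.9 dB

80.9


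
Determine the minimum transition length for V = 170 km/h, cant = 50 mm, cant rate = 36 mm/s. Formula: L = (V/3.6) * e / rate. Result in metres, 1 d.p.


Convert speed: V = 170 / 3.6 = 47.2222 m/s
L = 47.2222 * 50 / 36
L = 2361.1111 / 36
L = 65.6 m

65.6


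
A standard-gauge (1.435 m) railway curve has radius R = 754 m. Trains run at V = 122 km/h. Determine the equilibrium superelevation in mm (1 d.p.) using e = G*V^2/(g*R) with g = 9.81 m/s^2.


Convert speed: V = 122 / 3.6 = 33.8889 m/s
Apply formula: e = 1.435 * 33.8889^2 / (9.81 * 754)
e = 1.435 * 1148.4568 / 7396.74
e = 0.222806 m = 222.8 mm

222.8


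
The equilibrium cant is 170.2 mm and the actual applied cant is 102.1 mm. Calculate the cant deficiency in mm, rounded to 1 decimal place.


Cant deficiency = equilibrium cant - actual cant
CD = 170.2 - 102.1
CD = 68.1 mm

68.1


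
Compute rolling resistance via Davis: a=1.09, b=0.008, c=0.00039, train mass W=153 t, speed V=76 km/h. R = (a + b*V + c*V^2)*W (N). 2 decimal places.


b*V = 0.008 * 76 = 0.608
c*V^2 = 0.00039 * 5776 = 2.25264
R_per_t = 1.09 + 0.608 + 2.25264 = 3.95064 N/t
R_total = 3.95064 * 153 = 604.45 N

604.45


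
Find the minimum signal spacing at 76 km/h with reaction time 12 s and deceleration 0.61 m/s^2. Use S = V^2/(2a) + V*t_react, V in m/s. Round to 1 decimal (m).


V = 76 / 3.6 = 21.1111 m/s
Braking distance = 21.1111^2 / (2*0.61) = 365.3107 m
Sighting distance = 21.1111 * 12 = 253.3333 m
S = 365.3107 + 253.3333 = 618.6 m

618.6


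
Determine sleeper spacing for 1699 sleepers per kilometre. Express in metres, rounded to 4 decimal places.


Spacing = 1000 m / number of sleepers
Spacing = 1000 / 1699
Spacing = 0.5886 m

0.5886


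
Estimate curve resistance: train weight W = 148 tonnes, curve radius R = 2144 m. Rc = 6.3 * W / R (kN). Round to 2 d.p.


Rc = 6.3 * W / R
Rc = 6.3 * 148 / 2144
Rc = 932.4 / 2144
Rc = 0.43 kN

0.43


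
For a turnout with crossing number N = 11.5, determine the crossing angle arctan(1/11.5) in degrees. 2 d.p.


1/N = 1/11.5 = 0.086957
angle = arctan(0.086957) = 0.086738 rad
angle = 0.086738 * 180/pi = 4.97 degrees

4.97


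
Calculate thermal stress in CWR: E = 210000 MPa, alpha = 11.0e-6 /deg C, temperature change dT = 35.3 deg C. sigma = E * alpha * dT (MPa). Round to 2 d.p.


sigma = E * alpha * dT
sigma = 210000 * 11.0e-6 * 35.3
sigma = 2.31 * 35.3
sigma = 81.54 MPa

81.54


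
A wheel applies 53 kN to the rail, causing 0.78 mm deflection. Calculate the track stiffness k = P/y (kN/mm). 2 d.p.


Track stiffness k = P / y
k = 53 / 0.78
k = 67.95 kN/mm

67.95


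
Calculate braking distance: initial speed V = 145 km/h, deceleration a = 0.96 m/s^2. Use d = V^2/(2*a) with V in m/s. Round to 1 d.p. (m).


Convert speed: V = 145 / 3.6 = 40.2778 m/s
V^2 = 1622.2994
d = 1622.2994 / (2 * 0.96)
d = 1622.2994 / 1.92
d = 844.9 m

844.9


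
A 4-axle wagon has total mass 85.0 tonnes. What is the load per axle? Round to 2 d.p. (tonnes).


Load per axle = total weight / number of axles
Load = 85.0 / 4
Load = 21.25 tonnes

21.25


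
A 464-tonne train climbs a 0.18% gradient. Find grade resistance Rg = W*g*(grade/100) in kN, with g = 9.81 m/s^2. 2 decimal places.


Rg = W * 9.81 * grade / 100
Rg = 464 * 9.81 * 0.18 / 100
Rg = 4551.84 * 0.0018
Rg = 8.19 kN

8.19


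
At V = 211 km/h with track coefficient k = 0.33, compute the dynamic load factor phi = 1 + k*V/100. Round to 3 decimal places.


phi = 1 + k * V / 100
phi = 1 + 0.33 * 211 / 100
phi = 1 + 0.6963
phi = 1.696

1.696


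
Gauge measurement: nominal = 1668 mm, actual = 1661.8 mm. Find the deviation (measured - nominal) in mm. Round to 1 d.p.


Deviation = measured - nominal
Deviation = 1661.8 - 1668
Deviation = -6.2 mm

-6.2


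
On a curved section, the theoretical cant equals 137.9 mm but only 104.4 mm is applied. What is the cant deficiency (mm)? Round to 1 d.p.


Cant deficiency = equilibrium cant - actual cant
CD = 137.9 - 104.4
CD = 33.5 mm

33.5


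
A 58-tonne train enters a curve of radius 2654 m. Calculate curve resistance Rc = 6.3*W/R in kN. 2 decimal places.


Rc = 6.3 * W / R
Rc = 6.3 * 58 / 2654
Rc = 365.4 / 2654
Rc = 0.14 kN

0.14


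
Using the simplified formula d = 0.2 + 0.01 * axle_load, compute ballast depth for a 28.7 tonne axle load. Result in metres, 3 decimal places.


d = 0.2 + 0.01 * 28.7
d = 0.2 + 0.287
d = 0.487 m

0.487


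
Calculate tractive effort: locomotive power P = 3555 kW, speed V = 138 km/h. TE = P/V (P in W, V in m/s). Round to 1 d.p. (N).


Convert: P = 3555 kW = 3555000 W
V = 138 / 3.6 = 38.3333 m/s
TE = 3555000 / 38.3333
TE = 92739.1 N

92739.1


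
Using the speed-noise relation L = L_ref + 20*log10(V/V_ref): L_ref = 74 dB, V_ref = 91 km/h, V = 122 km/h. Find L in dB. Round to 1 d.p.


V/V_ref = 122 / 91 = 1.340659
log10(1.340659) = 0.127318
20 * 0.127318 = 2.5464
L = 74 + 2.5464 = 76.5 dB

76.5


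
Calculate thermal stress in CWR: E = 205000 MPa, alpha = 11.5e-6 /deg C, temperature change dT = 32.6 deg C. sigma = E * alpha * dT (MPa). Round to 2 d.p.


sigma = E * alpha * dT
sigma = 205000 * 11.5e-6 * 32.6
sigma = 2.3575 * 32.6
sigma = 76.85 MPa

76.85


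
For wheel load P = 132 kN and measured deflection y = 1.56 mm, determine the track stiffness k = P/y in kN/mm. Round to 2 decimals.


Track stiffness k = P / y
k = 132 / 1.56
k = 84.62 kN/mm

84.62


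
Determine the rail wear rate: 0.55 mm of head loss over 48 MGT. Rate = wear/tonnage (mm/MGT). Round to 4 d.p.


Wear rate = total wear / cumulative tonnage
Rate = 0.55 / 48
Rate = 0.0115 mm/MGT

0.0115


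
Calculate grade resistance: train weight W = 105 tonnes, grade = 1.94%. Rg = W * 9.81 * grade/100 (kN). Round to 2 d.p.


Rg = W * 9.81 * grade / 100
Rg = 105 * 9.81 * 1.94 / 100
Rg = 1030.05 * 0.0194
Rg = 19.98 kN

19.98


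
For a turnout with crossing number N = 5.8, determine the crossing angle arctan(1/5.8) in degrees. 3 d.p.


1/N = 1/5.8 = 0.172414
angle = arctan(0.172414) = 0.170735 rad
angle = 0.170735 * 180/pi = 9.782 degrees

9.782


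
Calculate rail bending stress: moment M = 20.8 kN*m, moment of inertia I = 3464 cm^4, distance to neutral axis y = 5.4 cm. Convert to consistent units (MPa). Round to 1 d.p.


Convert units:
M = 20.8 kN*m = 20800000 N*mm
y = 5.4 cm = 54 mm
I = 3464 cm^4 = 34640000 mm^4
sigma = 20800000 * 54 / 34640000
sigma = 32.4 MPa

32.4


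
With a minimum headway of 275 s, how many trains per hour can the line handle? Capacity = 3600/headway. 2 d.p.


Capacity = 3600 / headway
Capacity = 3600 / 275
Capacity = 13.09 trains/hour

13.09


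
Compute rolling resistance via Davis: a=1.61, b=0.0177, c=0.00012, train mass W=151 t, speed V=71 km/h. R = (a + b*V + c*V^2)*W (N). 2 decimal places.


b*V = 0.0177 * 71 = 1.2567
c*V^2 = 0.00012 * 5041 = 0.60492
R_per_t = 1.61 + 1.2567 + 0.60492 = 3.47162 N/t
R_total = 3.47162 * 151 = 524.21 N

524.21


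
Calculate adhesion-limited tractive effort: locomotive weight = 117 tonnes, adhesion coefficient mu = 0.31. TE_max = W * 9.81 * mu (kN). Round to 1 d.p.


TE_max = W * g * mu
TE_max = 117 * 9.81 * 0.31
TE_max = 1147.77 * 0.31
TE_max = 355.8 kN

355.8


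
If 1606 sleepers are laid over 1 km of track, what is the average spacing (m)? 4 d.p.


Spacing = 1000 m / number of sleepers
Spacing = 1000 / 1606
Spacing = 0.6227 m

0.6227


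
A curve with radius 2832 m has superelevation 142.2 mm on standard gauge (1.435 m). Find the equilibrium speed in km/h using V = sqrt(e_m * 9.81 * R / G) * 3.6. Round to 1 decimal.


Convert cant: e = 142.2 mm = 0.1422 m
V_ms = sqrt(0.1422 * 9.81 * 2832 / 1.435)
V_ms = sqrt(2753.02371) = 52.4693 m/s
V = 52.4693 * 3.6 = 188.9 km/h

188.9


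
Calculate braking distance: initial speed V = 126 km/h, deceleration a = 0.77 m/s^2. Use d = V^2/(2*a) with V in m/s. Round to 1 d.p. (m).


Convert speed: V = 126 / 3.6 = 35.0 m/s
V^2 = 1225.0
d = 1225.0 / (2 * 0.77)
d = 1225.0 / 1.54
d = 795.5 m

795.5


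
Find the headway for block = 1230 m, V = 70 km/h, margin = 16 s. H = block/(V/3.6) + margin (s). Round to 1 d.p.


V = 70 / 3.6 = 19.4444 m/s
Block traversal time = 1230 / 19.4444 = 63.2571 s
Headway = 63.2571 + 16
Headway = 79.3 s

79.3


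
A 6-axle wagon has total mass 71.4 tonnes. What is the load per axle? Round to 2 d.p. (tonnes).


Load per axle = total weight / number of axles
Load = 71.4 / 6
Load = 11.90 tonnes

11.90


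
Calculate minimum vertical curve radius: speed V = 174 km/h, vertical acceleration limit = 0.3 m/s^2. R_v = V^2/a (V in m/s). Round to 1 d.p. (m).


Convert speed: V = 174 / 3.6 = 48.3333 m/s
V^2 = 2336.1111 m^2/s^2
R_v = 2336.1111 / 0.3
R_v = 7787.0 m

7787.0


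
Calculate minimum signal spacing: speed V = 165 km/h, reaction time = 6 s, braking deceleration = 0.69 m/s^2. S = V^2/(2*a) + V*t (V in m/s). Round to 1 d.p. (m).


V = 165 / 3.6 = 45.8333 m/s
Braking distance = 45.8333^2 / (2*0.69) = 1522.2424 m
Sighting distance = 45.8333 * 6 = 275.0 m
S = 1522.2424 + 275.0 = 1797.2 m

1797.2


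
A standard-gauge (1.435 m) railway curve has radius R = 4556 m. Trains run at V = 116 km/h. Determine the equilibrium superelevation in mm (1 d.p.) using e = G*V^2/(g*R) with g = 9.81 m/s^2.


Convert speed: V = 116 / 3.6 = 32.2222 m/s
Apply formula: e = 1.435 * 32.2222^2 / (9.81 * 4556)
e = 1.435 * 1038.2716 / 44694.36
e = 0.033336 m = 33.3 mm

33.3


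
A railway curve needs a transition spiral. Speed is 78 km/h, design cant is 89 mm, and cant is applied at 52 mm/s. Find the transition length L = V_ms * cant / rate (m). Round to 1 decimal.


Convert speed: V = 78 / 3.6 = 21.6667 m/s
L = 21.6667 * 89 / 52
L = 1928.3333 / 52
L = 37.1 m

37.1


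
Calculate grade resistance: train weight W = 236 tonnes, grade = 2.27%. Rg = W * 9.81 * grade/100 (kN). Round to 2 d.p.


Rg = W * 9.81 * grade / 100
Rg = 236 * 9.81 * 2.27 / 100
Rg = 2315.16 * 0.0227
Rg = 52.55 kN

52.55


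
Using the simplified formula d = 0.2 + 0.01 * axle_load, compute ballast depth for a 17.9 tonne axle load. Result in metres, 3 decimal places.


d = 0.2 + 0.01 * 17.9
d = 0.2 + 0.179
d = 0.379 m

0.379


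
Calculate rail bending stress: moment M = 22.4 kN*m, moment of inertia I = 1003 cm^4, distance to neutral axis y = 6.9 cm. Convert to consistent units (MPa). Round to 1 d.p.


Convert units:
M = 22.4 kN*m = 22400000 N*mm
y = 6.9 cm = 69 mm
I = 1003 cm^4 = 10030000 mm^4
sigma = 22400000 * 69 / 10030000
sigma = 154.1 MPa

154.1


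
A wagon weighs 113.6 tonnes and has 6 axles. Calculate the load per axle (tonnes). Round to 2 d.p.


Load per axle = total weight / number of axles
Load = 113.6 / 6
Load = 18.93 tonnes

18.93


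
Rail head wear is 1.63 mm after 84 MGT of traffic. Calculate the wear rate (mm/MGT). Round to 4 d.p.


Wear rate = total wear / cumulative tonnage
Rate = 1.63 / 84
Rate = 0.0194 mm/MGT

0.0194


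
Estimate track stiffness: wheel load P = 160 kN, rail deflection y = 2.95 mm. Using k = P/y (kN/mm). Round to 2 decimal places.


Track stiffness k = P / y
k = 160 / 2.95
k = 54.24 kN/mm

54.24


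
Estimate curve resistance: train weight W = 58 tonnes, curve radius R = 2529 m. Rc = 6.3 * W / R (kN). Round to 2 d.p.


Rc = 6.3 * W / R
Rc = 6.3 * 58 / 2529
Rc = 365.4 / 2529
Rc = 0.14 kN

0.14


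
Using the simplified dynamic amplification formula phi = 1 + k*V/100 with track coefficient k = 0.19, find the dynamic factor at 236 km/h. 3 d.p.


phi = 1 + k * V / 100
phi = 1 + 0.19 * 236 / 100
phi = 1 + 0.4484
phi = 1.448

1.448


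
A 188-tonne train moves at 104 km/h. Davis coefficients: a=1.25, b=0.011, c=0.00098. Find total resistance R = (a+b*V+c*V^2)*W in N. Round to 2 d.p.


b*V = 0.011 * 104 = 1.144
c*V^2 = 0.00098 * 10816 = 10.59968
R_per_t = 1.25 + 1.144 + 10.59968 = 12.99368 N/t
R_total = 12.99368 * 188 = 2442.81 N

2442.81


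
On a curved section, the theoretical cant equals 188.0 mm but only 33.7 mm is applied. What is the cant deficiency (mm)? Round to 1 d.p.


Cant deficiency = equilibrium cant - actual cant
CD = 188.0 - 33.7
CD = 154.3 mm

154.3


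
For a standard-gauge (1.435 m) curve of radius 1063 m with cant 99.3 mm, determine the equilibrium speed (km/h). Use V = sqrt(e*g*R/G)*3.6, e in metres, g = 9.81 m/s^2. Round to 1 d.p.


Convert cant: e = 99.3 mm = 0.0993 m
V_ms = sqrt(0.0993 * 9.81 * 1063 / 1.435)
V_ms = sqrt(721.605142) = 26.8627 m/s
V = 26.8627 * 3.6 = 96.7 km/h

96.7


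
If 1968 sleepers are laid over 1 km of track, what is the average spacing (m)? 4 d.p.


Spacing = 1000 m / number of sleepers
Spacing = 1000 / 1968
Spacing = 0.5081 m

0.5081


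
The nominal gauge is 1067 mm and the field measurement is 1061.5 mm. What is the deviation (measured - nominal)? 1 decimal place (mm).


Deviation = measured - nominal
Deviation = 1061.5 - 1067
Deviation = -5.5 mm

-5.5


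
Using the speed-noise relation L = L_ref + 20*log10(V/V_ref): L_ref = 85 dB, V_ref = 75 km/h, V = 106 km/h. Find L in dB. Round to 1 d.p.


V/V_ref = 106 / 75 = 1.413333
log10(1.413333) = 0.150245
20 * 0.150245 = 3.0049
L = 85 + 3.0049 = 88.0 dB

88.0


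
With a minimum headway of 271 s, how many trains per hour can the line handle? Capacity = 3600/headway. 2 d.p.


Capacity = 3600 / headway
Capacity = 3600 / 271
Capacity = 13.28 trains/hour

13.28


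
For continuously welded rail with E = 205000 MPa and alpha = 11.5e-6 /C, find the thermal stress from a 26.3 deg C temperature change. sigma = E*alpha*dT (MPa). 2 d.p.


sigma = E * alpha * dT
sigma = 205000 * 11.5e-6 * 26.3
sigma = 2.3575 * 26.3
sigma = 62.00 MPa

62.00


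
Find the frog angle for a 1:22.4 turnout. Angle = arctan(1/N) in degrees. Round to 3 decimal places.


1/N = 1/22.4 = 0.044643
angle = arctan(0.044643) = 0.044613 rad
angle = 0.044613 * 180/pi = 2.556 degrees

2.556


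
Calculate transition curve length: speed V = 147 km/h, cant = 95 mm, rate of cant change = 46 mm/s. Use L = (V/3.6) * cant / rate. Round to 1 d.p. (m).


Convert speed: V = 147 / 3.6 = 40.8333 m/s
L = 40.8333 * 95 / 46
L = 3879.1667 / 46
L = 84.3 m

84.3


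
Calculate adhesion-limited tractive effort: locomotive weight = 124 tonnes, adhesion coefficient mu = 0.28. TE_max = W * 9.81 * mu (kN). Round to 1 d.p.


TE_max = W * g * mu
TE_max = 124 * 9.81 * 0.28
TE_max = 1216.44 * 0.28
TE_max = 340.6 kN

340.6


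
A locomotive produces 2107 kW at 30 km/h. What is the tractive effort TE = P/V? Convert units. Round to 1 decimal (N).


Convert: P = 2107 kW = 2107000 W
V = 30 / 3.6 = 8.3333 m/s
TE = 2107000 / 8.3333
TE = 252840.0 N

252840.0


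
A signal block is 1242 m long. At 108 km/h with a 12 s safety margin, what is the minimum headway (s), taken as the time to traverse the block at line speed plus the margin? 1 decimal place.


V = 108 / 3.6 = 30.0 m/s
Block traversal time = 1242 / 30.0 = 41.4 s
Headway = 41.4 + 12
Headway = 53.4 s

53.4


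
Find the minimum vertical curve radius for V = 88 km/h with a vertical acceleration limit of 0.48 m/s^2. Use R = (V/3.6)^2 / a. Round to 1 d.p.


Convert speed: V = 88 / 3.6 = 24.4444 m/s
V^2 = 597.5309 m^2/s^2
R_v = 597.5309 / 0.48
R_v = 1244.9 m

1244.9


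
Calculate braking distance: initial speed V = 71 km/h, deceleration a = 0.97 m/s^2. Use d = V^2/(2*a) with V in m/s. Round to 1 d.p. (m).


Convert speed: V = 71 / 3.6 = 19.7222 m/s
V^2 = 388.966
d = 388.966 / (2 * 0.97)
d = 388.966 / 1.94
d = 200.5 m

200.5


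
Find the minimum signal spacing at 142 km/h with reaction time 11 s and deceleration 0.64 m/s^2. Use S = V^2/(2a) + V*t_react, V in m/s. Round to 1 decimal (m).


V = 142 / 3.6 = 39.4444 m/s
Braking distance = 39.4444^2 / (2*0.64) = 1215.5189 m
Sighting distance = 39.4444 * 11 = 433.8889 m
S = 1215.5189 + 433.8889 = 1649.4 m

1649.4


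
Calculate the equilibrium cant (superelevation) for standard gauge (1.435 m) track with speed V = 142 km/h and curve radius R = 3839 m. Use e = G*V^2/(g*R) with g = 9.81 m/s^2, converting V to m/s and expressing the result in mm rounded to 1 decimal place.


Convert speed: V = 142 / 3.6 = 39.4444 m/s
Apply formula: e = 1.435 * 39.4444^2 / (9.81 * 3839)
e = 1.435 * 1555.8642 / 37660.59
e = 0.059284 m = 59.3 mm

59.3


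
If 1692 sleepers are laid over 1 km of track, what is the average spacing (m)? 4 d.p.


Spacing = 1000 m / number of sleepers
Spacing = 1000 / 1692
Spacing = 0.5910 m

0.5910


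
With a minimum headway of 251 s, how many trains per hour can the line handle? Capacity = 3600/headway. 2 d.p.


Capacity = 3600 / headway
Capacity = 3600 / 251
Capacity = 14.34 trains/hour

14.34


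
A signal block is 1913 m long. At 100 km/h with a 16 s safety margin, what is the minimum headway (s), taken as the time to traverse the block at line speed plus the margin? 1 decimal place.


V = 100 / 3.6 = 27.7778 m/s
Block traversal time = 1913 / 27.7778 = 68.868 s
Headway = 68.868 + 16
Headway = 84.9 s

84.9


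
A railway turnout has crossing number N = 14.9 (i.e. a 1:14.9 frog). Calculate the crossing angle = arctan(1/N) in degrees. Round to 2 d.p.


1/N = 1/14.9 = 0.067114
angle = arctan(0.067114) = 0.067014 rad
angle = 0.067014 * 180/pi = 3.84 degrees

3.84


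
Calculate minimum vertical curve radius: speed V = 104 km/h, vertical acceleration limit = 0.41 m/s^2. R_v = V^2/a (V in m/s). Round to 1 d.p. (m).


Convert speed: V = 104 / 3.6 = 28.8889 m/s
V^2 = 834.5679 m^2/s^2
R_v = 834.5679 / 0.41
R_v = 2035.5 m

2035.5


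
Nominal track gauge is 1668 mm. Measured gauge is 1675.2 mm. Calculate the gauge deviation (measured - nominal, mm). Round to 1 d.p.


Deviation = measured - nominal
Deviation = 1675.2 - 1668
Deviation = 7.2 mm

7.2


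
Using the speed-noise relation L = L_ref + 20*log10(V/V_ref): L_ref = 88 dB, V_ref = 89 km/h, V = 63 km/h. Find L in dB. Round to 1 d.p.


V/V_ref = 63 / 89 = 0.707865
log10(0.707865) = -0.150049
20 * -0.150049 = -3.001
L = 88 + -3.001 = 85.0 dB

85.0


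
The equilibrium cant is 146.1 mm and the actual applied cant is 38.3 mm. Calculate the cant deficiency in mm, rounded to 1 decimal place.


Cant deficiency = equilibrium cant - actual cant
CD = 146.1 - 38.3
CD = 107.8 mm

107.8


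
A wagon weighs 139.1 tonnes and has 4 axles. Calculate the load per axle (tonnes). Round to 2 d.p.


Load per axle = total weight / number of axles
Load = 139.1 / 4
Load = 34.78 tonnes

34.78


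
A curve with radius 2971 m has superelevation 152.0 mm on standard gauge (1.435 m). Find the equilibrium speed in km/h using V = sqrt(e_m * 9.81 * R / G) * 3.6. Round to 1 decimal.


Convert cant: e = 152.0 mm = 0.1520 m
V_ms = sqrt(0.1520 * 9.81 * 2971 / 1.435)
V_ms = sqrt(3087.189909) = 55.5625 m/s
V = 55.5625 * 3.6 = 200.0 km/h

200.0


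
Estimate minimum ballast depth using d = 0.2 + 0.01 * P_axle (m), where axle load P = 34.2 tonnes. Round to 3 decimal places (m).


d = 0.2 + 0.01 * 34.2
d = 0.2 + 0.342
d = 0.542 m

0.542


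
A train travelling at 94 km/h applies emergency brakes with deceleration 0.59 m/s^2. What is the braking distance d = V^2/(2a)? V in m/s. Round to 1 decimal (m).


Convert speed: V = 94 / 3.6 = 26.1111 m/s
V^2 = 681.7901
d = 681.7901 / (2 * 0.59)
d = 681.7901 / 1.18
d = 577.8 m

577.8


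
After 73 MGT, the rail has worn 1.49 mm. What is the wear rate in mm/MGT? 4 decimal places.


Wear rate = total wear / cumulative tonnage
Rate = 1.49 / 73
Rate = 0.0204 mm/MGT

0.0204


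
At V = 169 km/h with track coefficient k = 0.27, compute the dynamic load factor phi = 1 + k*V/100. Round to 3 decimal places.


phi = 1 + k * V / 100
phi = 1 + 0.27 * 169 / 100
phi = 1 + 0.4563
phi = 1.456

1.456


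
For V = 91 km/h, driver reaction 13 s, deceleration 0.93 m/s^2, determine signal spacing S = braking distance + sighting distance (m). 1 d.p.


V = 91 / 3.6 = 25.2778 m/s
Braking distance = 25.2778^2 / (2*0.93) = 343.5301 m
Sighting distance = 25.2778 * 13 = 328.6111 m
S = 343.5301 + 328.6111 = 672.1 m

672.1


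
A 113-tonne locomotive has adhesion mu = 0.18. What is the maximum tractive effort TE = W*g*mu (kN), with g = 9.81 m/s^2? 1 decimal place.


TE_max = W * g * mu
TE_max = 113 * 9.81 * 0.18
TE_max = 1108.53 * 0.18
TE_max = 199.5 kN

199.5


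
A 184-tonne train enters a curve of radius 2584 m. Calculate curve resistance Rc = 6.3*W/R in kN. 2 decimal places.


Rc = 6.3 * W / R
Rc = 6.3 * 184 / 2584
Rc = 1159.2 / 2584
Rc = 0.45 kN

0.45


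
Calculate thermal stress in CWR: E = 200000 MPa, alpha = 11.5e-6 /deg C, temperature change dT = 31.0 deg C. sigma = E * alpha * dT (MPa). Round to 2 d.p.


sigma = E * alpha * dT
sigma = 200000 * 11.5e-6 * 31.0
sigma = 2.3 * 31.0
sigma = 71.30 MPa

71.30


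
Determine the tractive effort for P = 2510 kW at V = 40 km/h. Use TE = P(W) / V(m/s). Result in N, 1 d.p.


Convert: P = 2510 kW = 2510000 W
V = 40 / 3.6 = 11.1111 m/s
TE = 2510000 / 11.1111
TE = 225900.0 N

225900.0


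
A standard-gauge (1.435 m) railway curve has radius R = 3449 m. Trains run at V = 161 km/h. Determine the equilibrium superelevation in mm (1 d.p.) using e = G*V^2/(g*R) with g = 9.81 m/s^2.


Convert speed: V = 161 / 3.6 = 44.7222 m/s
Apply formula: e = 1.435 * 44.7222^2 / (9.81 * 3449)
e = 1.435 * 2000.0772 / 33834.69
e = 0.084827 m = 84.8 mm

84.8


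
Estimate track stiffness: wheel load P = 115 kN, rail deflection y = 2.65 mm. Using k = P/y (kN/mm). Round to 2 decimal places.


Track stiffness k = P / y
k = 115 / 2.65
k = 43.40 kN/mm

43.40


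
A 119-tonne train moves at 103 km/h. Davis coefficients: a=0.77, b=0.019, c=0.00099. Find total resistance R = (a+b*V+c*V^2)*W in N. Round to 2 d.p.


b*V = 0.019 * 103 = 1.957
c*V^2 = 0.00099 * 10609 = 10.50291
R_per_t = 0.77 + 1.957 + 10.50291 = 13.22991 N/t
R_total = 13.22991 * 119 = 1574.36 N

1574.36


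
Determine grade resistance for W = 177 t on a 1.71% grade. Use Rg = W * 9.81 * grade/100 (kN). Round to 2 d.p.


Rg = W * 9.81 * grade / 100
Rg = 177 * 9.81 * 1.71 / 100
Rg = 1736.37 * 0.0171
Rg = 29.69 kN

29.69


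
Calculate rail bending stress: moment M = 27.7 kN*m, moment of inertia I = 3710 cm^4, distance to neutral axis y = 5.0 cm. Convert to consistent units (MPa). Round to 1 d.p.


Convert units:
M = 27.7 kN*m = 27700000 N*mm
y = 5.0 cm = 50 mm
I = 3710 cm^4 = 37100000 mm^4
sigma = 27700000 * 50 / 37100000
sigma = 37.3 MPa

37.3


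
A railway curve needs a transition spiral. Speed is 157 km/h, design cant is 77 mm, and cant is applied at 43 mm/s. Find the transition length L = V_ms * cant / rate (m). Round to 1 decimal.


Convert speed: V = 157 / 3.6 = 43.6111 m/s
L = 43.6111 * 77 / 43
L = 3358.0556 / 43
L = 78.1 m

78.1


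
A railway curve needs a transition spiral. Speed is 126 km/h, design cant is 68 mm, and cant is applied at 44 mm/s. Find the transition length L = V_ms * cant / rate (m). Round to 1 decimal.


Convert speed: V = 126 / 3.6 = 35.0 m/s
L = 35.0 * 68 / 44
L = 2380.0 / 44
L = 54.1 m

54.1


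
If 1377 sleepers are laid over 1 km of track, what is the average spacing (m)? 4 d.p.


Spacing = 1000 m / number of sleepers
Spacing = 1000 / 1377
Spacing = 0.7262 m

0.7262


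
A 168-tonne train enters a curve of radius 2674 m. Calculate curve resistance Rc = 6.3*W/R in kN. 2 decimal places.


Rc = 6.3 * W / R
Rc = 6.3 * 168 / 2674
Rc = 1058.4 / 2674
Rc = 0.40 kN

0.40


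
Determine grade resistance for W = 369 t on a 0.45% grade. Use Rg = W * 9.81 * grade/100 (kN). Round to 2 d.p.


Rg = W * 9.81 * grade / 100
Rg = 369 * 9.81 * 0.45 / 100
Rg = 3619.89 * 0.0045
Rg = 16.29 kN

16.29


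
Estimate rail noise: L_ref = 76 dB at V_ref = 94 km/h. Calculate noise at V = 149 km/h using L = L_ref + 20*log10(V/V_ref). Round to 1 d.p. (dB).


V/V_ref = 149 / 94 = 1.585106
log10(1.585106) = 0.200058
20 * 0.200058 = 4.0012
L = 76 + 4.0012 = 80.0 dB

80.0


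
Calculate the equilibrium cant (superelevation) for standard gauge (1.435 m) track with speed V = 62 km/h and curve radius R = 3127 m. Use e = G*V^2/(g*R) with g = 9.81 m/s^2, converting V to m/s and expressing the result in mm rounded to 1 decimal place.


Convert speed: V = 62 / 3.6 = 17.2222 m/s
Apply formula: e = 1.435 * 17.2222^2 / (9.81 * 3127)
e = 1.435 * 296.6049 / 30675.87
e = 0.013875 m = 13.9 mm

13.9


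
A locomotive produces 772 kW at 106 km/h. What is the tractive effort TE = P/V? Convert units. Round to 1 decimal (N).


Convert: P = 772 kW = 772000 W
V = 106 / 3.6 = 29.4444 m/s
TE = 772000 / 29.4444
TE = 26218.9 N

26218.9


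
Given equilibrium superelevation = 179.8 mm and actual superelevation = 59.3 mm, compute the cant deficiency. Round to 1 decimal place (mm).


Cant deficiency = equilibrium cant - actual cant
CD = 179.8 - 59.3
CD = 120.5 mm

120.5
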